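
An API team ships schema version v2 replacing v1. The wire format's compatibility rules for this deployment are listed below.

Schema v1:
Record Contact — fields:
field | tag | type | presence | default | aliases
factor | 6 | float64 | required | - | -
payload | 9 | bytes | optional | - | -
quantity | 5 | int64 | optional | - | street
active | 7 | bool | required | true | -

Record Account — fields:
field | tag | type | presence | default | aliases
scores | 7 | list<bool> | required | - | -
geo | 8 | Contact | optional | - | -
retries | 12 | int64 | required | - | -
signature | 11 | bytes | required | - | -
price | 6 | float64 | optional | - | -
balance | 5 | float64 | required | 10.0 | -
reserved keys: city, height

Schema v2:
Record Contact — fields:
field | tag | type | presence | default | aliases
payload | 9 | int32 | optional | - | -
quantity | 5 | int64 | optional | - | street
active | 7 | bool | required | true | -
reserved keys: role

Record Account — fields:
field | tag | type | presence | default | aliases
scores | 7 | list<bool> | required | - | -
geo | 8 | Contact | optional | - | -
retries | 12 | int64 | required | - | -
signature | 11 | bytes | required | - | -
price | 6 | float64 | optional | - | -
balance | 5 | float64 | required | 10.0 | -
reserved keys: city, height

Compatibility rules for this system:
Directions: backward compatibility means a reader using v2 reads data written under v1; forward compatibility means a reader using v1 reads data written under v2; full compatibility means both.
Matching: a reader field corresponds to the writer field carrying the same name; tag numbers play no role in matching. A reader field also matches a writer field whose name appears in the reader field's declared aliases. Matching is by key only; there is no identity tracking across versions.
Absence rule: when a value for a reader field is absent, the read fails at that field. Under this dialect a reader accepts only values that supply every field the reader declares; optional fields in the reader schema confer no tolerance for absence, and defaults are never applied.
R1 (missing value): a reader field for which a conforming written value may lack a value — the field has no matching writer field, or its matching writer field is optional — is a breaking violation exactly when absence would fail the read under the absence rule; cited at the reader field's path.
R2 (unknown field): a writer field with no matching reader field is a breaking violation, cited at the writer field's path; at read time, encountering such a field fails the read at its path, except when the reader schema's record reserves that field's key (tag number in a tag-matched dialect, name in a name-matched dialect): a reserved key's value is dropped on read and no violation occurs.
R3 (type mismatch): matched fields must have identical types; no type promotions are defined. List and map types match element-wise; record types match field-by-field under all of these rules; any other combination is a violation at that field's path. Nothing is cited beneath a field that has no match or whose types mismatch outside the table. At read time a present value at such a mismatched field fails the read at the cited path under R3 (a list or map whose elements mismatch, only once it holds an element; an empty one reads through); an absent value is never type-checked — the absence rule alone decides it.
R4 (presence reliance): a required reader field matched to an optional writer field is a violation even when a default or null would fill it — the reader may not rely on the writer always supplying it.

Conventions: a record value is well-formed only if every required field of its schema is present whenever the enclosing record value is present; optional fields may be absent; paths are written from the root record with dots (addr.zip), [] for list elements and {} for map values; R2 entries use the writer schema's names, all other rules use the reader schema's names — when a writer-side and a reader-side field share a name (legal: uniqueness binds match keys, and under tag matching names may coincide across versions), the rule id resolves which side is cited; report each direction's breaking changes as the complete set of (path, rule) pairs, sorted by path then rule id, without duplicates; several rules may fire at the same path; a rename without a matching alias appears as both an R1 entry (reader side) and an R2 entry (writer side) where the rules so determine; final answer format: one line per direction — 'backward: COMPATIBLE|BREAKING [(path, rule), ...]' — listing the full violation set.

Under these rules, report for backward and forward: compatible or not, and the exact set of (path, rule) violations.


in Account below, arrows point writer -> reader
backward for Account (reader v2, writer v1):
  scores: list<bool> -> list<bool>, writer required; from scores
  geo: Contact -> Contact, writer optional; from geo
  retries: int64 -> int64, writer required; from retries
  signature: bytes -> bytes, writer required; from signature
  price: float64 -> float64, writer optional; from price
  balance: float64 -> float64, writer required; from balance
  geo.payload: bytes -> int32, writer optional; from geo.payload
  geo.quantity: int64 -> int64, writer optional; from geo.quantity
  geo.active: bool -> bool, writer required; from geo.active
  geo.factor (writer side), unknown to reader
  breaking: (geo, R1)
  breaking: (geo.factor, R2)
  breaking: (geo.payload, R1)
  breaking: (geo.payload, R3)
  breaking: (geo.quantity, R1)
  breaking: (price, R1)
  backward on Account therefore BREAKING (6)
forward for Account (reader v1, writer v2):
  scores: list<bool> -> list<bool>, writer required; from scores
  geo: Contact -> Contact, writer optional; from geo
  retries: int64 -> int64, writer required; from retries
  signature: bytes -> bytes, writer required; from signature
  price: float64 -> float64, writer optional; from price
  balance: float64 -> float64, writer required; from balance
  geo.factor: no writer-side match
  geo.payload: int32 -> bytes, writer optional; from geo.payload
  geo.quantity: int64 -> int64, writer optional; from geo.quantity
  geo.active: bool -> bool, writer required; from geo.active
  breaking: (geo, R1)
  breaking: (geo.factor, R1)
  breaking: (geo.payload, R1)
  breaking: (geo.payload, R3)
  breaking: (geo.quantity, R1)
  breaking: (price, R1)
  forward on Account therefore BREAKING (6)

backward: BREAKING [(geo, R1), (geo.factor, R2), (geo.payload, R1), (geo.payload, R3), (geo.quantity, R1), (price, R1)]; forward: BREAKING [(geo, R1), (geo.factor, R1), (geo.payload, R1), (geo.payload, R3), (geo.quantity, R1), (price, R1)]


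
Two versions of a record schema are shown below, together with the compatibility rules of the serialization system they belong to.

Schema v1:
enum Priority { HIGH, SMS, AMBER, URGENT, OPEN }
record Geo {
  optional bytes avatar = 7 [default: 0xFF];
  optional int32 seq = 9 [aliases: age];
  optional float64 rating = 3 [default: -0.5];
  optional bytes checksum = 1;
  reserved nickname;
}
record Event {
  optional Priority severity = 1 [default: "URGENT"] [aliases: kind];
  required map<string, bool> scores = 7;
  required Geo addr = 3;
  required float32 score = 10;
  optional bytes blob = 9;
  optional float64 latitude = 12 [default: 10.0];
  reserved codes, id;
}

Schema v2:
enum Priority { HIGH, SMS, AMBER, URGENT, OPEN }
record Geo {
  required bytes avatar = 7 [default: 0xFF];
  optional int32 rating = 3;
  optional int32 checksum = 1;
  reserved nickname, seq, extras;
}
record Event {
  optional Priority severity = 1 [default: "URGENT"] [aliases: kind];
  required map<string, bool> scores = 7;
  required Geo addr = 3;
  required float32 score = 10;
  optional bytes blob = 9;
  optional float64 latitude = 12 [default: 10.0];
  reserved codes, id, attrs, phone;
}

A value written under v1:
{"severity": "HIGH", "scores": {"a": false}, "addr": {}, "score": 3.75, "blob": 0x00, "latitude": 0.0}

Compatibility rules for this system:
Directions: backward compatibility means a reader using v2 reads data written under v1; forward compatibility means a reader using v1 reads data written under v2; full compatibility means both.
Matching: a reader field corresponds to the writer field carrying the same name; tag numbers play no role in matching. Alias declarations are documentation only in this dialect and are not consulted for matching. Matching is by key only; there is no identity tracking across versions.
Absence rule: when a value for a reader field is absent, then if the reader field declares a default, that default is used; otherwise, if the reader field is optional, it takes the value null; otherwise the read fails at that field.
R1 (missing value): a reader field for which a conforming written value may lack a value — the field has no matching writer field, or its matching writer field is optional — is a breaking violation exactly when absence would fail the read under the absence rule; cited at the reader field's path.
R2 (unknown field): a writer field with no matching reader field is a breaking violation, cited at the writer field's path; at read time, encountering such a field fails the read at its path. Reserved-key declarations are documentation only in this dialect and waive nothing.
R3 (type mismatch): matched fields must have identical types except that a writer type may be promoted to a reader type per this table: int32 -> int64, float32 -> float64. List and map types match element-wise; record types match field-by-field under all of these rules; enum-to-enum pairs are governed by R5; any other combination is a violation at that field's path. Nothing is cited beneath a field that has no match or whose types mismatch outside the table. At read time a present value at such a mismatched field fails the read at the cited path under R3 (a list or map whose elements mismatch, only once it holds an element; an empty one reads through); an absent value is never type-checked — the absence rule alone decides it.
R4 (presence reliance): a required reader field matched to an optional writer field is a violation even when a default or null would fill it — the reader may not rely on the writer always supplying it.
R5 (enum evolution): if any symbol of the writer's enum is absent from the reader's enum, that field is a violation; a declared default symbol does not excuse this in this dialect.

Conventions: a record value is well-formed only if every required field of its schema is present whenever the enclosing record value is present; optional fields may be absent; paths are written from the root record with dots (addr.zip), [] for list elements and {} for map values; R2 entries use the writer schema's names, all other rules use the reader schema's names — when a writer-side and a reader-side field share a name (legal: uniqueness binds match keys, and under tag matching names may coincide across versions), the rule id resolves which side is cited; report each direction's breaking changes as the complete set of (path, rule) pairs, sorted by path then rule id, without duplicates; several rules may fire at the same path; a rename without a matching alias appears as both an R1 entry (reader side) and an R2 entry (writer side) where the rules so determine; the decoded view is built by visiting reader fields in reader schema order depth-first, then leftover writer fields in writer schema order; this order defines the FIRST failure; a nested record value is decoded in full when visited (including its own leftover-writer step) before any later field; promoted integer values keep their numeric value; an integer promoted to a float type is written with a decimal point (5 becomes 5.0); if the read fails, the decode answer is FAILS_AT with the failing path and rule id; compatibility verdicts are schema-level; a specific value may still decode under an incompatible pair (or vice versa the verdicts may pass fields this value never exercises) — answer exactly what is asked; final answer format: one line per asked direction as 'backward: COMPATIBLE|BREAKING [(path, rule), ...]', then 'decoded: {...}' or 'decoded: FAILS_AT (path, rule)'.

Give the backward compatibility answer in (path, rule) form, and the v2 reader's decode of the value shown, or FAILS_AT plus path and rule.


backward: BREAKING [(addr.avatar, R4), (addr.checksum, R3), (addr.rating, R3), (addr.seq, R2)]; decoded: {"severity": "HIGH", "scores": {"a": false}, "addr": {"avatar": 0xFF, "rating": null, "checksum": null}, "score": 3.75, "blob": 0x00, "latitude": 0.0}

the writer's type comes first in each Event pair
backward on Event — v2 reading data written by v1:
  Priority -> Priority, writer optional: severity aligns to severity
  map<string, bool> -> map<string, bool>, writer required: scores aligns to scores
  Geo -> Geo, writer required: addr aligns to addr
  float32 -> float32, writer required: score aligns to score
  bytes -> bytes, writer optional: blob aligns to blob
  float64 -> float64, writer optional: latitude aligns to latitude
  bytes -> bytes, writer optional: addr.avatar aligns to addr.avatar
  float64 -> int32, writer optional: addr.rating aligns to addr.rating
  bytes -> int32, writer optional: addr.checksum aligns to addr.checksum
  writer field addr.seq has no reader counterpart
  rule R4 violated at addr.avatar
  rule R3 violated at addr.checksum
  rule R3 violated at addr.rating
  rule R2 violated at addr.seq
  => backward verdict for Event: BREAKING, 4 violation(s)
decoding the Event value with the v2 reader:
  severity := "HIGH"
  scores := {"a": false}
  addr.avatar := 0xFF (absent -> default)
  addr.rating := null (absent, optional -> null)
  addr.checksum := null (absent, optional -> null)
  score := 3.75
  blob := 0x00
  latitude := 0.0
  => decoded: {"severity": "HIGH", "scores": {"a": false}, "addr": {"avatar": 0xFF, "rating": null, "checksum": null}, "score": 3.75, "blob": 0x00, "latitude": 0.0}


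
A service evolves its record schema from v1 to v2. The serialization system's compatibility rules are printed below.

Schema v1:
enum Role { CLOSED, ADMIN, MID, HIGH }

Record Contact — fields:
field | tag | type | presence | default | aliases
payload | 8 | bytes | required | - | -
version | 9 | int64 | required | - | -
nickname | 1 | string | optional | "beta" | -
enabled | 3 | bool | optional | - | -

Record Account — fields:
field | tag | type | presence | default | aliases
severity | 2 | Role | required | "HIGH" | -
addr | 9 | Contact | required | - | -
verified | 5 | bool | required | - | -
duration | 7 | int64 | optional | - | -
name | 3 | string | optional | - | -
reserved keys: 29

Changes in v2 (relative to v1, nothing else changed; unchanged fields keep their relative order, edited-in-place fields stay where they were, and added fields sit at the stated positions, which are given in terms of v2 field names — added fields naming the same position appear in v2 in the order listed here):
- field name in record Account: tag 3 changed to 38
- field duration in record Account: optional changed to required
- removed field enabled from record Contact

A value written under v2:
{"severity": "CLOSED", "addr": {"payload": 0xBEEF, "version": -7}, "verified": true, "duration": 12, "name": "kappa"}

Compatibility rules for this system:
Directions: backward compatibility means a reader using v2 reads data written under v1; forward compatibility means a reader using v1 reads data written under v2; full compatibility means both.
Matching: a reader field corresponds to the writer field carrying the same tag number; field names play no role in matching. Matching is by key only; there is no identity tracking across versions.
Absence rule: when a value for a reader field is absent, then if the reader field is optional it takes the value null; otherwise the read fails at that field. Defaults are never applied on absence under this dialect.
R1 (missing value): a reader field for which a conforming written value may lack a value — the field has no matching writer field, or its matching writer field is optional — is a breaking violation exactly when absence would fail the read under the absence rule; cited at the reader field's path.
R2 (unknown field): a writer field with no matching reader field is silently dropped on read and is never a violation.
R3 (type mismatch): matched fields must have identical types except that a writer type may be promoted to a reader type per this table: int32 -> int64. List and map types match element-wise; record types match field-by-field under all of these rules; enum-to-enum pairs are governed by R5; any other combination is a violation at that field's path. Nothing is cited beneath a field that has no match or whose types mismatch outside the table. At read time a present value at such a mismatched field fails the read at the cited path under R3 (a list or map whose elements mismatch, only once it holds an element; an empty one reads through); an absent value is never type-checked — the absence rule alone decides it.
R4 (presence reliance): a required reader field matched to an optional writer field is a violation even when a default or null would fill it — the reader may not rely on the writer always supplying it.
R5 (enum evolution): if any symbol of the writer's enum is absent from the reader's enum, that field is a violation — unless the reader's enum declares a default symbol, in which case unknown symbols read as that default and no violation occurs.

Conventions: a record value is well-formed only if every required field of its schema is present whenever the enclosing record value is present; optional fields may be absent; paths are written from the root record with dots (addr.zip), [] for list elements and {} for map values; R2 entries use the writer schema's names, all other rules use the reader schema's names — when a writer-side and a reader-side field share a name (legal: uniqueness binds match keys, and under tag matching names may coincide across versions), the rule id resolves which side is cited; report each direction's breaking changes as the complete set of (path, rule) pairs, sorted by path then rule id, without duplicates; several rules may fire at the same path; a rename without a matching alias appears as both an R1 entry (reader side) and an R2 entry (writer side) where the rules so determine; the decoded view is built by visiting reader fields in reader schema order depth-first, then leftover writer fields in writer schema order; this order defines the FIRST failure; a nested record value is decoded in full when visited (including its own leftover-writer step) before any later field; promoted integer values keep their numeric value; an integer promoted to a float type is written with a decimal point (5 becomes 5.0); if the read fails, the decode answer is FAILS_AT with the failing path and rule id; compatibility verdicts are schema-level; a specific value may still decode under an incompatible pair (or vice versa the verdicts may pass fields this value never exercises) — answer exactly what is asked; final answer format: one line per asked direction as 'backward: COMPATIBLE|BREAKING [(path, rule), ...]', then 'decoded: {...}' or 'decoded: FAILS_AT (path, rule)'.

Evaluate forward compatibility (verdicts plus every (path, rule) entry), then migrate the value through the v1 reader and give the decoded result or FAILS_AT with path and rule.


forward: COMPATIBLE []; decoded: {"severity": "CLOSED", "addr": {"payload": 0xBEEF, "version": -7, "nickname": null, "enabled": null}, "verified": true, "duration": 12, "name": null}

the writer's type comes first in each Account pair
forward analysis of Account with v1 as reader and v2 as writer:
  writer required, Role -> Role: reader severity maps from writer severity
  writer required, Contact -> Contact: reader addr maps from writer addr
  writer required, bool -> bool: reader verified maps from writer verified
  writer required, int64 -> int64: reader duration maps from writer duration
  name has no writer counterpart
  writer name: unknown to reader
  writer required, bytes -> bytes: reader addr.payload maps from writer addr.payload
  writer required, int64 -> int64: reader addr.version maps from writer addr.version
  writer optional, string -> string: reader addr.nickname maps from writer addr.nickname
  addr.enabled has no writer counterpart
  nothing fires on Account: forward is COMPATIBLE
decode walk for Account under reader schema v1:
  severity := "CLOSED"
  addr.payload := 0xBEEF
  addr.version := -7
  addr.nickname := null (absent, optional -> null)
  addr.enabled := null (absent, optional -> null)
  verified := true
  duration := 12
  name := null (absent, optional -> null)
  writer name: unknown -> dropped
  => decoded: {"severity": "CLOSED", "addr": {"payload": 0xBEEF, "version": -7, "nickname": null, "enabled": null}, "verified": true, "duration": 12, "name": null}
ruling out the remaining Account differences:
  field duration in record Account: optional changed to required -> affects backward compatibility only, which is not asked
  removed field enabled from record Contact -> inert for the asked Account verdict: nothing fires


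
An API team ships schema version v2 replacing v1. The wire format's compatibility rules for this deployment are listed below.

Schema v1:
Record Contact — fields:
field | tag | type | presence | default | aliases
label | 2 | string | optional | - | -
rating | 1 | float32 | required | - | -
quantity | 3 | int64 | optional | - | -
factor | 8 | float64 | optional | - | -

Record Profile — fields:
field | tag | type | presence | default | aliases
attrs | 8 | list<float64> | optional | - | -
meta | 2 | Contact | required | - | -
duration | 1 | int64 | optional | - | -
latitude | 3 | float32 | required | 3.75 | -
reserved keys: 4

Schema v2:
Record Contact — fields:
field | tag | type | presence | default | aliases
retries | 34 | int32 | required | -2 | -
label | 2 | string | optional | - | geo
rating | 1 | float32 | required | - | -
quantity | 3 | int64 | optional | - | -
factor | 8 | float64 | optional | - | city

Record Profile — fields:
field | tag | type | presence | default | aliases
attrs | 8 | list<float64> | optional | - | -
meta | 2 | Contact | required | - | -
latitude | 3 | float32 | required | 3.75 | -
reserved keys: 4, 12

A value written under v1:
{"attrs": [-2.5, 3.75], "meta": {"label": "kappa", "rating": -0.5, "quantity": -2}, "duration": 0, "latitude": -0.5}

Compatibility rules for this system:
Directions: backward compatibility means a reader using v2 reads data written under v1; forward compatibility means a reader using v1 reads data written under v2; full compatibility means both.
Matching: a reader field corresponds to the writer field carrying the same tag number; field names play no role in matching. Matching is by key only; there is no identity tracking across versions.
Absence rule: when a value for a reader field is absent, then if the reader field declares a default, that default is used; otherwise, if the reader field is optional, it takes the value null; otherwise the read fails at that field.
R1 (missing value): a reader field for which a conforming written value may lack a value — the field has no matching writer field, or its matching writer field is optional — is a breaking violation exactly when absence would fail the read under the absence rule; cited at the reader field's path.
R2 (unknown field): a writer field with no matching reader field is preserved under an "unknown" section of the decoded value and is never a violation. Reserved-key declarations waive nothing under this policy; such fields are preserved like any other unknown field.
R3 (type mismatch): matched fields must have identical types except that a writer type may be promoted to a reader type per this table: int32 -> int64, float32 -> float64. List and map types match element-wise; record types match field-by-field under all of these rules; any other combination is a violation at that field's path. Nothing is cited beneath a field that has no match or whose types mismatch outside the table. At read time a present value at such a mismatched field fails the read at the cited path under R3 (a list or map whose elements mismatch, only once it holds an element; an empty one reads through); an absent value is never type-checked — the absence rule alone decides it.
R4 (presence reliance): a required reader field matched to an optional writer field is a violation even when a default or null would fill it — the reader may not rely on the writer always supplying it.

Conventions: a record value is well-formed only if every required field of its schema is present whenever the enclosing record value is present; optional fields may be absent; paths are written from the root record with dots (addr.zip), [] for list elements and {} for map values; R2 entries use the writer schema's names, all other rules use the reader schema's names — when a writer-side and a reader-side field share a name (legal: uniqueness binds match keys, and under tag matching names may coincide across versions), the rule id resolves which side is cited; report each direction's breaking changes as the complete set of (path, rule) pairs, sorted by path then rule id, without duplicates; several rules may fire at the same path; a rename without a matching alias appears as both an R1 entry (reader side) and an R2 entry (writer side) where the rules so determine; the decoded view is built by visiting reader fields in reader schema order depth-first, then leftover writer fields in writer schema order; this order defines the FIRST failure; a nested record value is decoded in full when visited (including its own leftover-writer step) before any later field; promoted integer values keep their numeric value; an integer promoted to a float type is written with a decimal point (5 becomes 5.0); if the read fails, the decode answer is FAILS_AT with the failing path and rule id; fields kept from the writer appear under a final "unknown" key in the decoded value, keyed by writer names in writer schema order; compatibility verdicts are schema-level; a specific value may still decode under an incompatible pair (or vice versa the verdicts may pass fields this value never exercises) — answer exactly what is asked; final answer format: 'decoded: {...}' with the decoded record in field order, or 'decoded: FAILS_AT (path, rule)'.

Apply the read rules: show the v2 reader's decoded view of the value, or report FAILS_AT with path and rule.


the writer's type comes first in each Profile pair
migrating the Profile value to v2:
  attrs := [-2.5, 3.75]
  meta.retries := -2 (absent -> default)
  meta.label := "kappa"
  meta.rating := -0.5
  meta.quantity := -2
  meta.factor := null (absent, optional -> null)
  latitude := -0.5
  writer duration: kept under "unknown"
  => decoded: {"attrs": [-2.5, 3.75], "meta": {"retries": -2, "label": "kappa", "rating": -0.5, "quantity": -2, "factor": null}, "latitude": -0.5, "unknown": {"duration": 0}}

decoded: {"attrs": [-2.5, 3.75], "meta": {"retries": -2, "label": "kappa", "rating": -0.5, "quantity": -2, "factor": null}, "latitude": -0.5, "unknown": {"duration": 0}}


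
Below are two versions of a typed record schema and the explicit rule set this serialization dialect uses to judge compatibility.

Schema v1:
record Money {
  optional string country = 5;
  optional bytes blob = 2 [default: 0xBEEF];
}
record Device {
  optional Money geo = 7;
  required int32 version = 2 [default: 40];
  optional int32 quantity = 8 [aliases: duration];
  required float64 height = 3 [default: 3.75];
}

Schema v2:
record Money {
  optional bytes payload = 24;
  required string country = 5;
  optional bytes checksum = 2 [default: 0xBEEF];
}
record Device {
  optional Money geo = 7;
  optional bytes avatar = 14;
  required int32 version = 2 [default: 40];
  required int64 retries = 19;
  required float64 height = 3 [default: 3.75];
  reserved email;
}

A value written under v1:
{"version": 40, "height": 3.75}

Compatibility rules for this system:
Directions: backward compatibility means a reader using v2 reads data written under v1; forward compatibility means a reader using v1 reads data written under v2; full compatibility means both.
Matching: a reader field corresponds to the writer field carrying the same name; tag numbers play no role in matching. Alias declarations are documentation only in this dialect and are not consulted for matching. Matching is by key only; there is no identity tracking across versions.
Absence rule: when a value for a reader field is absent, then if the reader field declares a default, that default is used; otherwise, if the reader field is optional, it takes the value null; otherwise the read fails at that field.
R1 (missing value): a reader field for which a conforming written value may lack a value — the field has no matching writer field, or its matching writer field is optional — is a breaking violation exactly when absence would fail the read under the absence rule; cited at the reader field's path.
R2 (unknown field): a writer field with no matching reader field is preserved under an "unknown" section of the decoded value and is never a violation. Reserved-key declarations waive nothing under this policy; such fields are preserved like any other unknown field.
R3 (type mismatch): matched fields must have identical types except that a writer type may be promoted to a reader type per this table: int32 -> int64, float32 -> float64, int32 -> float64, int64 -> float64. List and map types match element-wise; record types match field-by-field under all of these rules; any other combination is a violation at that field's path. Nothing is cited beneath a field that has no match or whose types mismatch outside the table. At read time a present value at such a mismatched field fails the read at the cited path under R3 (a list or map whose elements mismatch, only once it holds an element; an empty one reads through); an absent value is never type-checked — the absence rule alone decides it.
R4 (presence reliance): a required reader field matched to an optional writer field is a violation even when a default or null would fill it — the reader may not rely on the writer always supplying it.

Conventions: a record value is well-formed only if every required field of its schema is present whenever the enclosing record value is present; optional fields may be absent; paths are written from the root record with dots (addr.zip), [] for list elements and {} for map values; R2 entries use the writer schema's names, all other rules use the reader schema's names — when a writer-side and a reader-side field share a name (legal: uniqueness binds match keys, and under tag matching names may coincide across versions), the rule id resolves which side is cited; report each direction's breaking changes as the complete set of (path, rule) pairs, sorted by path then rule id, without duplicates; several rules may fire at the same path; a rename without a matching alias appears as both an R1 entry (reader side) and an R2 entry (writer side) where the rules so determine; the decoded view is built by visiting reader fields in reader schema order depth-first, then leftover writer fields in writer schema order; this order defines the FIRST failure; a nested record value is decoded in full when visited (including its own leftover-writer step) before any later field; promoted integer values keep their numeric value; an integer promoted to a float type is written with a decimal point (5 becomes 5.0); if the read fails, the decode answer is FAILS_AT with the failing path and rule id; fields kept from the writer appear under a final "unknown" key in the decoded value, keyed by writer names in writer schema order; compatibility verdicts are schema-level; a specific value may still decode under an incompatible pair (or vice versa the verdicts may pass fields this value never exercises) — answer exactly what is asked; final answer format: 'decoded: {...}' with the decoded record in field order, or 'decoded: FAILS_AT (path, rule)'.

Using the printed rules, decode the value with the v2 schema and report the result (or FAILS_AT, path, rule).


decoded: FAILS_AT (retries, R1)

each type pair in Device: writer, then reader
migrating the Device value to v2:
  geo := null (not supplied -> null)
  avatar := null (not supplied -> null)
  version := 40
  read fails at retries under R1 (no fill)
  => FAILS_AT (retries, R1)
diffs on Device not affecting the asked answer:
  field country in record Money: optional changed to required -> a verdict-level change on Device — the shown value reads the same
  added field avatar to record Device: optional bytes, tag 14 (in v2 it sits immediately before version) -> triggers nothing under the printed rules; the Device answer is the same either way
  added field payload to record Money: optional bytes, tag 24 (in v2 it sits immediately before country) -> triggers nothing under the printed rules; the Device answer is the same either way
  renamed field blob to checksum in record Money -> triggers nothing under the printed rules; the Device answer is the same either way
  removed field quantity from record Device -> triggers nothing under the printed rules; the Device answer is the same either way


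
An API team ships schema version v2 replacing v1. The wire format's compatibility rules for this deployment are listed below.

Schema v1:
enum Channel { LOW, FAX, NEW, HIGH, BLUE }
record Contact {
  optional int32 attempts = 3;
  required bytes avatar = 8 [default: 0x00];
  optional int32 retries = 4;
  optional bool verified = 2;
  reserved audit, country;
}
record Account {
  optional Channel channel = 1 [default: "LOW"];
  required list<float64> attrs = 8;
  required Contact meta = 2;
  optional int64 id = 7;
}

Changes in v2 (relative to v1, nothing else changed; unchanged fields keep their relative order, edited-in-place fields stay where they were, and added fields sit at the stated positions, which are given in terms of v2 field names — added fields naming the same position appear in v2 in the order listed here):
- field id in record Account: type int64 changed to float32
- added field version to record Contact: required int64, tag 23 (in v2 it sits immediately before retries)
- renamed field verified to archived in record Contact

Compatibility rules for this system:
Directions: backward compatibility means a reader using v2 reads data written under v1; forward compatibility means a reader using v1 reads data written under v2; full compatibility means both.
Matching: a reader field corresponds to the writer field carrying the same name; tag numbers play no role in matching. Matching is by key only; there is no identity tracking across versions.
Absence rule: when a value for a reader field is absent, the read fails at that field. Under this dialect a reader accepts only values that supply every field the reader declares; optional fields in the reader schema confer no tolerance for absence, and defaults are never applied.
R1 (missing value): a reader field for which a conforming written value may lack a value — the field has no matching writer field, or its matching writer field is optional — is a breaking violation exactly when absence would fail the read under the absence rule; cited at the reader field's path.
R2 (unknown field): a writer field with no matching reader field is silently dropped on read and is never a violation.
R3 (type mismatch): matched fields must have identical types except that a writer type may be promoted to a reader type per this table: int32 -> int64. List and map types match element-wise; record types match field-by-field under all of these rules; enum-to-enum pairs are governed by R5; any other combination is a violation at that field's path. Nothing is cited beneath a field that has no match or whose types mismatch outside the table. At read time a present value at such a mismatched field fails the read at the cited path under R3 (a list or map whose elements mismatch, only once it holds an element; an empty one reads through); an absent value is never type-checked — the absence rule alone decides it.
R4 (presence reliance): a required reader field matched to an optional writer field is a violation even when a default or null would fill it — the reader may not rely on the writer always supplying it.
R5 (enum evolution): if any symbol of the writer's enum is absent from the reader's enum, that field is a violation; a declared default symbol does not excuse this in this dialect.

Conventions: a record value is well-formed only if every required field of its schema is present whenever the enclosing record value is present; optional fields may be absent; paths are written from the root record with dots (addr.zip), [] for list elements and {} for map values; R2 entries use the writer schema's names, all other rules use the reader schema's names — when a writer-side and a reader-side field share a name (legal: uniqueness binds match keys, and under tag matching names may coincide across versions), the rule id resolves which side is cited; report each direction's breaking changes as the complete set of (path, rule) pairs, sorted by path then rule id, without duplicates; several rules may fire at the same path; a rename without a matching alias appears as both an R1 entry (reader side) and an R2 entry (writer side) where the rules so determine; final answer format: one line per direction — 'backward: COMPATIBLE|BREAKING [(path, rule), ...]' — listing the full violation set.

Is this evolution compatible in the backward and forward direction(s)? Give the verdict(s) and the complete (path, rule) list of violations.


in Account below, arrows point writer -> reader
checking backward for Account: reader v2 against writer v1:
  channel: paired with writer channel (Channel -> Channel; writer optional)
  attrs: paired with writer attrs (list<float64> -> list<float64>; writer required)
  meta: paired with writer meta (Contact -> Contact; writer required)
  id: paired with writer id (int64 -> float32; writer optional)
  meta.attempts: paired with writer meta.attempts (int32 -> int32; writer optional)
  meta.avatar: paired with writer meta.avatar (bytes -> bytes; writer required)
  meta.version: no writer match
  meta.retries: paired with writer meta.retries (int32 -> int32; writer optional)
  meta.archived: no writer match
  leftover writer field: meta.verified
  R1 fires at channel
  R1 fires at id
  R3 fires at id
  R1 fires at meta.archived
  R1 fires at meta.attempts
  R1 fires at meta.retries
  R1 fires at meta.version
  backward on Account therefore BREAKING (7)
checking forward for Account: reader v1 against writer v2:
  channel: paired with writer channel (Channel -> Channel; writer optional)
  attrs: paired with writer attrs (list<float64> -> list<float64>; writer required)
  meta: paired with writer meta (Contact -> Contact; writer required)
  id: paired with writer id (float32 -> int64; writer optional)
  meta.attempts: paired with writer meta.attempts (int32 -> int32; writer optional)
  meta.avatar: paired with writer meta.avatar (bytes -> bytes; writer required)
  meta.retries: paired with writer meta.retries (int32 -> int32; writer optional)
  meta.verified: no writer match
  leftover writer field: meta.version
  leftover writer field: meta.archived
  R1 fires at channel
  R1 fires at id
  R3 fires at id
  R1 fires at meta.attempts
  R1 fires at meta.retries
  R1 fires at meta.verified
  forward on Account therefore BREAKING (6)

backward: BREAKING [(channel, R1), (id, R1), (id, R3), (meta.archived, R1), (meta.attempts, R1), (meta.retries, R1), (meta.version, R1)]; forward: BREAKING [(channel, R1), (id, R1), (id, R3), (meta.attempts, R1), (meta.retries, R1), (meta.verified, R1)]


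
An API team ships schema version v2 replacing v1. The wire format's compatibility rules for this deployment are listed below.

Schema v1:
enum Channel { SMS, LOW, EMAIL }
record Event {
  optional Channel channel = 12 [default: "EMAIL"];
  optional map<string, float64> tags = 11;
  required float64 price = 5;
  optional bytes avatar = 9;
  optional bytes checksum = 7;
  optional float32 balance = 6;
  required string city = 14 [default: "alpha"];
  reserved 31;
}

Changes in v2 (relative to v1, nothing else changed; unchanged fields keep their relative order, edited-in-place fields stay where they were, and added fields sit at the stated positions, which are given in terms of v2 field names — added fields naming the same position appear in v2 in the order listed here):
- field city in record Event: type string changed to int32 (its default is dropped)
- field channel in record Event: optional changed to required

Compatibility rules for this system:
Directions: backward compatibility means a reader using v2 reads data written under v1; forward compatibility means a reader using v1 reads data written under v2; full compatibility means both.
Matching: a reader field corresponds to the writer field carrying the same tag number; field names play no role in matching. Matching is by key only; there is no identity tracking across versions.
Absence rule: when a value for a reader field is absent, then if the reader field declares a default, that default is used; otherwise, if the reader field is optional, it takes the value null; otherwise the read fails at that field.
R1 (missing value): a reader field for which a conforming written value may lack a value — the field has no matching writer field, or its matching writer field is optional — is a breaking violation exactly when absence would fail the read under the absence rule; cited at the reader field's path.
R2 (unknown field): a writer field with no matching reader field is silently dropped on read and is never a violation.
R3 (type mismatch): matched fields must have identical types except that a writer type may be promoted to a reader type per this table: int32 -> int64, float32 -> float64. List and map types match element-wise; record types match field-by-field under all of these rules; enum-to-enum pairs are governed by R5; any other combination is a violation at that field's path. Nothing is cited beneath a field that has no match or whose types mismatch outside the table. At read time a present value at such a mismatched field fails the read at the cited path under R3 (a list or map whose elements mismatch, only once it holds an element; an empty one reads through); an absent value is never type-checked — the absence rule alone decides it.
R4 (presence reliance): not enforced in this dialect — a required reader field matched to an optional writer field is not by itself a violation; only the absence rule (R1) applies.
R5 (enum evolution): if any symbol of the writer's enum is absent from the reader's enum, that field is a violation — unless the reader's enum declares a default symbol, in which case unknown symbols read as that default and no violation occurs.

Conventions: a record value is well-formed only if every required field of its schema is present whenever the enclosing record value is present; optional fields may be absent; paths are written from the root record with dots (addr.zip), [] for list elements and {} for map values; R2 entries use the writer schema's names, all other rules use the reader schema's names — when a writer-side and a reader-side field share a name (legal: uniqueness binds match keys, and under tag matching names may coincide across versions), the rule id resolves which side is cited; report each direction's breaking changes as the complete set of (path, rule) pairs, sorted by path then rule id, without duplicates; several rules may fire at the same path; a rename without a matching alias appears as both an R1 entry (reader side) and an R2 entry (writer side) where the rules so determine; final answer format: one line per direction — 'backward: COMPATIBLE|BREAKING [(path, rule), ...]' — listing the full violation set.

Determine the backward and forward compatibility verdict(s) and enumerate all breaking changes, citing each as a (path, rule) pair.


in Event below, arrows point writer -> reader
checking backward for Event: reader v2 against writer v1:
  channel: Channel -> Channel, writer optional; from channel
  tags: map<string, float64> -> map<string, float64>, writer optional; from tags
  price: float64 -> float64, writer required; from price
  avatar: bytes -> bytes, writer optional; from avatar
  checksum: bytes -> bytes, writer optional; from checksum
  balance: float32 -> float32, writer optional; from balance
  city: string -> int32, writer required; from city
  violation R3 at city
  backward on Event therefore BREAKING (1)
checking forward for Event: reader v1 against writer v2:
  channel: Channel -> Channel, writer required; from channel
  tags: map<string, float64> -> map<string, float64>, writer optional; from tags
  price: float64 -> float64, writer required; from price
  avatar: bytes -> bytes, writer optional; from avatar
  checksum: bytes -> bytes, writer optional; from checksum
  balance: float32 -> float32, writer optional; from balance
  city: int32 -> string, writer required; from city
  violation R3 at city
  forward on Event therefore BREAKING (1)

backward: BREAKING [(city, R3)]; forward: BREAKING [(city, R3)]
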